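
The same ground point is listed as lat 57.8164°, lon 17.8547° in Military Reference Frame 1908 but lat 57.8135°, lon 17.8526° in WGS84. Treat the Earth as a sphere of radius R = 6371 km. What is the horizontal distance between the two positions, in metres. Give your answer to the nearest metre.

Δφ = 57.8135° − 57.8164° = -0.0029°; Δλ = 17.8526° − 17.8547° = -0.0021°.
1° along a meridian = πR/180 = 111195 m.
ΔN = Δφ × 111195 = -322.5 m; ΔE = Δλ × 111195 × cos(57.8164°) = -0.0021 × 111195 × 0.532634 = -124.4 m.
Distance = √(ΔE² + ΔN²) = √((-124.4)² + (-322.5)²) = 345.6 m.

346 m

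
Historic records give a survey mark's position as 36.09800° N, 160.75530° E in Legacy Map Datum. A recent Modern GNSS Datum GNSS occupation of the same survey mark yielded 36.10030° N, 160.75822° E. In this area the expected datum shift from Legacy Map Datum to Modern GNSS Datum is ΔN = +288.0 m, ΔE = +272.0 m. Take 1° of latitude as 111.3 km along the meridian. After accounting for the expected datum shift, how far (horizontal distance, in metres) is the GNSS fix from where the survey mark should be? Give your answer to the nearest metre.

33 m

Observed coordinate differences: Δφ = +0.00230°, Δλ = +0.00292°.
Converting to metres (1° lat = 111300 m, cos φ = 0.808010): observed ΔN = 256.0 m, observed ΔE = 262.6 m.
Subtracting the expected shift leaves a residual of 256.0 − (288.0) = -32.0 m north and 262.6 − (272.0) = -9.4 m east.
Residual distance = √((-32.0)² + (-9.4)²) = 33.4 m.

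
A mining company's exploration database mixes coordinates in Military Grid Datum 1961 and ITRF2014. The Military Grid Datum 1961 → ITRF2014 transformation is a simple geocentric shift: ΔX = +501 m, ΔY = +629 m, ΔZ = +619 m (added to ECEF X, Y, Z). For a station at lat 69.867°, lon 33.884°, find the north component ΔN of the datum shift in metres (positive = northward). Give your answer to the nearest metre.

ΔN = -507 m

The local north axis is (−sin φ cos λ, −sin φ sin λ, cos φ), giving ΔN = -390.500 − 329.248 + 213.060 = -506.69 m.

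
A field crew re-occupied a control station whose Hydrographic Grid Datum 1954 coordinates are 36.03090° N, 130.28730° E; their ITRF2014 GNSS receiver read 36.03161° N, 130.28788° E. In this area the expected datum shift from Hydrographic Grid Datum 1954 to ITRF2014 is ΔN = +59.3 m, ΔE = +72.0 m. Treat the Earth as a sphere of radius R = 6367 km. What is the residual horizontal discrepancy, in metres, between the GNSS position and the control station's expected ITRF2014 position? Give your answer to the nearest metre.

28 m

Observed coordinate differences: Δφ = +0.00071°, Δλ = +0.00058°.
Converting to metres (1° lat = 111125 m, cos φ = 0.808700): observed ΔN = 78.9 m, observed ΔE = 52.1 m.
Subtracting the expected shift leaves a residual of 78.9 − (59.3) = 19.6 m north and 52.1 − (72.0) = -19.9 m east.
Residual distance = √(19.6² + (-19.9)²) = 27.9 m.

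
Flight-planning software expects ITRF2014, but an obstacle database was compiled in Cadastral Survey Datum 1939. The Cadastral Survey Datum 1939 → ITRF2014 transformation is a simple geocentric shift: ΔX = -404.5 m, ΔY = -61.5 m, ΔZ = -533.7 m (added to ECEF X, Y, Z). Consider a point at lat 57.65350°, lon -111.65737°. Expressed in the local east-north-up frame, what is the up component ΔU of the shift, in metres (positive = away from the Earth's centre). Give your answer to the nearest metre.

At φ = 57.65350°, λ = -111.65737°: sin φ = 0.844828, cos φ = 0.535038, sin λ = -0.929407, cos λ = -0.369055.
ΔU = cos φ cos λ·ΔX + cos φ sin λ·ΔY + sin φ·ΔZ = (0.535038)(-0.369055)(-404.5) + (0.535038)(-0.929407)(-61.5) + (0.844828)(-533.7) = -340.43 m.

ΔU = -340 m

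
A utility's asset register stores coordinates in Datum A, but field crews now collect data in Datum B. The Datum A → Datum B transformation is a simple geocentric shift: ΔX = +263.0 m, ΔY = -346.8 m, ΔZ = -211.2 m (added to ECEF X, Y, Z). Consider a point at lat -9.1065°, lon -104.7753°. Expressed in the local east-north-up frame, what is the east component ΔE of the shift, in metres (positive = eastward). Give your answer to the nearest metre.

At φ = -9.1065°, λ = -104.7753°: sin φ = -0.158270, cos φ = 0.987396, sin λ = -0.966933, cos λ = -0.255029.
ΔE = −sin λ·ΔX + cos λ·ΔY = −(-0.966933)·(263.0) + (-0.255029)·(-346.8) = 342.75 m.

ΔE = 343 m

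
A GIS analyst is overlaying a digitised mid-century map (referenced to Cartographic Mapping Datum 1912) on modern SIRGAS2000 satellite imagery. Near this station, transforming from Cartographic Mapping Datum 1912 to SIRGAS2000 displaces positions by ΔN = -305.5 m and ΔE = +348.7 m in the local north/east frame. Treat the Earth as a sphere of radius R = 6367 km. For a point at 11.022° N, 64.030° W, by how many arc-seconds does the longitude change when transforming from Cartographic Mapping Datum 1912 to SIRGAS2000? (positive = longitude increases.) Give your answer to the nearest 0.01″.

Δλ = 11.51″

At latitude 11.022°, cos φ = 0.981554.
One radian of longitude at latitude φ spans R cos φ, so Δλ = ΔE / (R cos φ) = 348.7 / (6367000 × 0.981554) = 5.5796e-05 rad = 11.509″.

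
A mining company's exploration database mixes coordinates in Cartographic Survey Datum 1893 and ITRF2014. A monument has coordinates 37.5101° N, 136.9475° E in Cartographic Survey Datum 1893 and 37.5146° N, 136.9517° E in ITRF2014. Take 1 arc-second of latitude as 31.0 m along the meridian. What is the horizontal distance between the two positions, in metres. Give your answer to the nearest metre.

Δφ = 37.5146° − 37.5101° = +0.0045°; Δλ = 136.9517° − 136.9475° = +0.0042°.
1° of latitude = 3600 × 31.00 = 111600 m.
ΔN = Δφ × 111600 = 502.2 m; ΔE = Δλ × 111600 × cos(37.5101°) = +0.0042 × 111600 × 0.793246 = 371.8 m.
Distance = √(ΔE² + ΔN²) = √(371.8² + 502.2²) = 624.9 m.

625 m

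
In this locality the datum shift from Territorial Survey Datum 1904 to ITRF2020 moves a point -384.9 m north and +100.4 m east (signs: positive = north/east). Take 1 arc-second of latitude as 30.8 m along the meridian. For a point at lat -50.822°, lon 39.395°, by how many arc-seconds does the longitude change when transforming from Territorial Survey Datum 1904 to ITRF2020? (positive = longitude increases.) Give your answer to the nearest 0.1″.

At latitude -50.822°, cos φ = 0.631732.
1″ of longitude at this latitude = 30.80 × cos φ = 19.4573 m, so Δλ = 100.4 / 19.4573 = 5.160″.

Δλ = 5.2″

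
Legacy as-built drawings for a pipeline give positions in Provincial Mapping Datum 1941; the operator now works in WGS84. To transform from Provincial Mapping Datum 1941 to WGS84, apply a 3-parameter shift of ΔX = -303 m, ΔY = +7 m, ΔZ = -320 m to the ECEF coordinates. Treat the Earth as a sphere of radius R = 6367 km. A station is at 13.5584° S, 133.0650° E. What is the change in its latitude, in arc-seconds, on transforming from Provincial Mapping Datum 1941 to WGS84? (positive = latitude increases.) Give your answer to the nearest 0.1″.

sin φ = -0.234436, cos φ = 0.972131, sin λ = 0.730580, cos λ = -0.682828.
North component: ΔN = −sin φ cos λ·ΔX − sin φ sin λ·ΔY + cos φ·ΔZ = −(-0.234436)(-0.682828)(-303) − (-0.234436)(0.730580)(7) + (0.972131)(-320) = -261.38 m.
1° of latitude spans πR/180 = 111125 m, so Δφ = -261.38 / 111125 × 3600 = -8.468″.

Δφ = -8.5″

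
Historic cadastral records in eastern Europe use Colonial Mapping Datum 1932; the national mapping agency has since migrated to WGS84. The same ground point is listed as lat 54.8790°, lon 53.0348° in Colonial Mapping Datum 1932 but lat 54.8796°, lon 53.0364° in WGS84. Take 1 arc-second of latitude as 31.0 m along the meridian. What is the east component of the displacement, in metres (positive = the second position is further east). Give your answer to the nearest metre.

Δφ = 54.8796° − 54.8790° = +0.0006°; Δλ = 53.0364° − 53.0348° = +0.0016°.
1° of latitude = 3600 × 31.00 = 111600 m.
ΔN = Δφ × 111600 = 67.0 m; ΔE = Δλ × 111600 × cos(54.8790°) = +0.0016 × 111600 × 0.575305 = 102.7 m.

ΔE = 103 m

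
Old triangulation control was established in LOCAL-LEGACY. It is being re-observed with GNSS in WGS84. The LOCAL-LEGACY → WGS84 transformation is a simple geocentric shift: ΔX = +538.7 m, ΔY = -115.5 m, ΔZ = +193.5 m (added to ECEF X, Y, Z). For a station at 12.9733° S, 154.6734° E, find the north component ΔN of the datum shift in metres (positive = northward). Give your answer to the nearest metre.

At φ = -12.9733°, λ = 154.6734°: sin φ = -0.224497, cos φ = 0.974475, sin λ = 0.427778, cos λ = -0.903884.
ΔN = −sin φ cos λ·ΔX − sin φ sin λ·ΔY + cos φ·ΔZ = −(-0.224497)(-0.903884)(538.7) − (-0.224497)(0.427778)(-115.5) + (0.974475)(193.5) = 68.16 m.

ΔN = 68 m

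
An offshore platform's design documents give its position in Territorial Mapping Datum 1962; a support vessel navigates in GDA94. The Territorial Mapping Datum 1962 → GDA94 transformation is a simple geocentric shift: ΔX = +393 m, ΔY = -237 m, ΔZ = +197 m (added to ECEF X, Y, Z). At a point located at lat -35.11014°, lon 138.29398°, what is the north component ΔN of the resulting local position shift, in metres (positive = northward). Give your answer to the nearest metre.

The local north axis is (−sin φ cos λ, −sin φ sin λ, cos φ), giving ΔN = -168.750 − 90.689 + 161.155 = -98.28 m.

ΔN = -98 m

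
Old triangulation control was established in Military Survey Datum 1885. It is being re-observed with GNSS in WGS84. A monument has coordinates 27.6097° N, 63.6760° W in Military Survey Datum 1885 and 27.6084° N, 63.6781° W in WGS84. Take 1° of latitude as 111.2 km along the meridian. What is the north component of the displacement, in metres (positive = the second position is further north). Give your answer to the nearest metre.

Δφ = 27.6084° − 27.6097° = -0.0013°; Δλ = -63.6781° − -63.6760° = -0.0021°.
ΔN = Δφ × 111200 = -144.6 m; ΔE = Δλ × 111200 × cos(27.6097°) = -0.0021 × 111200 × 0.886125 = -206.9 m.

ΔN = -145 m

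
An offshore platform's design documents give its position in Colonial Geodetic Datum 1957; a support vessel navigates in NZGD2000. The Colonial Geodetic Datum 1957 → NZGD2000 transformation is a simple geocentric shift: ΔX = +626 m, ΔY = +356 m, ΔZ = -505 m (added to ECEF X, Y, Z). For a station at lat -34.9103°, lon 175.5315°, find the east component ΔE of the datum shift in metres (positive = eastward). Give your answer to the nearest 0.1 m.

At φ = -34.9103°, λ = 175.5315°: sin φ = -0.572293, cos φ = 0.820049, sin λ = 0.077911, cos λ = -0.996960.
ΔE = −sin λ·ΔX + cos λ·ΔY = −(0.077911)·(626) + (-0.996960)·(356) = -403.69 m.

ΔE = -403.7 m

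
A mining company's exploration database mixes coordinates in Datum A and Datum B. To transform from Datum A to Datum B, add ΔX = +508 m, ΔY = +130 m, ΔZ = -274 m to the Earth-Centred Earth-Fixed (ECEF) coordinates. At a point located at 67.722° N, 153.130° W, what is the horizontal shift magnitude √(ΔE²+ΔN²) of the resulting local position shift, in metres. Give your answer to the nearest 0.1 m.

At φ = 67.722°, λ = -153.130°: sin φ = 0.925355, cos φ = 0.379101, sin λ = -0.451968, cos λ = -0.892034.
ΔE = −sin λ·ΔX + cos λ·ΔY = −(-0.451968)·(508) + (-0.892034)·(130) = 113.64 m.
ΔN = −sin φ cos λ·ΔX − sin φ sin λ·ΔY + cos φ·ΔZ = −(0.925355)(-0.892034)(508) − (0.925355)(-0.451968)(130) + (0.379101)(-274) = 369.82 m.
Horizontal magnitude = √(ΔE² + ΔN²) = √(113.64² + 369.82²) = 386.89 m.

386.9 m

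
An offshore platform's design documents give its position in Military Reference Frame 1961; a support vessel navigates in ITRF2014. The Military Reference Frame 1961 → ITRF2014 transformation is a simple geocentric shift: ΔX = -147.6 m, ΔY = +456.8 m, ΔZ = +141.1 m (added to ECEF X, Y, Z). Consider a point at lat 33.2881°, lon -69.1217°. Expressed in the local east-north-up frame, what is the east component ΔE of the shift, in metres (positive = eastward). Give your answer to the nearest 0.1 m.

At φ = 33.2881°, λ = -69.1217°: sin φ = 0.548849, cos φ = 0.835921, sin λ = -0.934340, cos λ = 0.356384.
ΔE = −sin λ·ΔX + cos λ·ΔY = −(-0.934340)·(-147.6) + (0.356384)·(456.8) = 24.89 m.

ΔE = 24.9 m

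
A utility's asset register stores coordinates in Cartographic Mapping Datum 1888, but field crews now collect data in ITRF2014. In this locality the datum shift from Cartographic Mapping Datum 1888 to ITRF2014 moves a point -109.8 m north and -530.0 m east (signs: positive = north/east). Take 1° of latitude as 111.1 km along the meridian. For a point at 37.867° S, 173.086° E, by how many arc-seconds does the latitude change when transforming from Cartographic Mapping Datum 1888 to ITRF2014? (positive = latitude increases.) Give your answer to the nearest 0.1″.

1° of latitude = 111.1 km, so Δφ = -109.8 / 111100 = -0.0009883° = -3.558″.

Δφ = -3.6″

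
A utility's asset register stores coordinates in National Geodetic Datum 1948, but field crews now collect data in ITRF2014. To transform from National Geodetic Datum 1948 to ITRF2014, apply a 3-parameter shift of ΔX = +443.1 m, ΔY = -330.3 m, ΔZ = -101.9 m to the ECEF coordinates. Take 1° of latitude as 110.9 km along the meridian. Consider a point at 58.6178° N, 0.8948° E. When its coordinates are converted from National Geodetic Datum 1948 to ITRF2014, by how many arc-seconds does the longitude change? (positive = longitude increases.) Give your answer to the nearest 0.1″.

sin φ = 0.853713, cos φ = 0.520744, sin λ = 0.015617, cos λ = 0.999878.
East component: ΔE = −sin λ·ΔX + cos λ·ΔY = −(0.015617)(443.1) + (0.999878)(-330.3) = -337.18 m.
1° of latitude spans 110900 m; at latitude φ, 1° of longitude spans that × cos φ = 57750.6 m, so Δλ = -337.18 / 57750.6 × 3600 = -21.019″.

Δλ = -21.0″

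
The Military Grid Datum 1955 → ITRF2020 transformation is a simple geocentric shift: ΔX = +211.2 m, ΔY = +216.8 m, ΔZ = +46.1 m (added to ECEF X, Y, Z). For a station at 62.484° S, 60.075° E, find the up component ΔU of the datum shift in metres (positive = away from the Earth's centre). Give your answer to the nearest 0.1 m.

The local up (radial) axis is (cos φ cos λ, cos φ sin λ, sin φ), giving ΔU = 48.676 + 86.807 − 40.885 = 94.60 m.

ΔU = 94.6 m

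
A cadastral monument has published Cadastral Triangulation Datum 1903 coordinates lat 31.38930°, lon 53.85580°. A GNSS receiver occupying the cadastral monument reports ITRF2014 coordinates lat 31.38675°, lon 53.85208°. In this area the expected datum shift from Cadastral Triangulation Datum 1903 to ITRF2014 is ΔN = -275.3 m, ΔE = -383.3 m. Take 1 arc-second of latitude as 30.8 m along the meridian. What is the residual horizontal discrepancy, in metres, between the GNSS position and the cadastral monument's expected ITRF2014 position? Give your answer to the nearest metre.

32 m

Observed coordinate differences: Δφ = -0.00255°, Δλ = -0.00372°.
Converting to metres (1° lat = 110880 m, cos φ = 0.853648): observed ΔN = -282.7 m, observed ΔE = -352.1 m.
Subtracting the expected shift leaves a residual of -282.7 − (-275.3) = -7.4 m north and -352.1 − (-383.3) = 31.2 m east.
Residual distance = √((-7.4)² + 31.2²) = 32.1 m.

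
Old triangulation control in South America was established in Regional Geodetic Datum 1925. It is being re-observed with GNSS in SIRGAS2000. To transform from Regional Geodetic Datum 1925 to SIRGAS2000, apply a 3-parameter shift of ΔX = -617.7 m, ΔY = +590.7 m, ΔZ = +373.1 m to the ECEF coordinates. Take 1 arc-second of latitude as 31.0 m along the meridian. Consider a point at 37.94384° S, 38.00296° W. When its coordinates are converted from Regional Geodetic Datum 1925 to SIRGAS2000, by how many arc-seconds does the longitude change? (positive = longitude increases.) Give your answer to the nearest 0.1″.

Δλ = 3.5″

sin φ = -0.614889, cos φ = 0.788614, sin λ = -0.615702, cos λ = 0.787979.
East component: ΔE = −sin λ·ΔX + cos λ·ΔY = −(-0.615702)(-617.7) + (0.787979)(590.7) = 85.14 m.
1° of latitude spans 3600 × 31.00 = 111600 m; at latitude φ, 1° of longitude spans that × cos φ = 88009.3 m, so Δλ = 85.14 / 88009.3 × 3600 = 3.483″.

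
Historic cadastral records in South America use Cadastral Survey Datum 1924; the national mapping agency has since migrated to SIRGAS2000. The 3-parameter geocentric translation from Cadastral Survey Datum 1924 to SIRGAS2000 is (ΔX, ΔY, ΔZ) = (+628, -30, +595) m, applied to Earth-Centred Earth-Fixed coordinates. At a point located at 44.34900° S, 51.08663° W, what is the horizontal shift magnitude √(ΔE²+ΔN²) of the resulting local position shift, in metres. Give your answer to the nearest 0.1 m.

The local east axis at (φ, λ) is (−sin λ, cos λ, 0), so ΔE = −sin(-51.08663°)·628 + cos(-51.08663°)·(-30) = 469.80 m.
The local north axis is (−sin φ cos λ, −sin φ sin λ, cos φ), giving ΔN = 275.749 + 16.317 + 425.482 = 717.55 m.
Horizontal magnitude = √(ΔE² + ΔN²) = √(469.80² + 717.55²) = 857.66 m.

857.7 m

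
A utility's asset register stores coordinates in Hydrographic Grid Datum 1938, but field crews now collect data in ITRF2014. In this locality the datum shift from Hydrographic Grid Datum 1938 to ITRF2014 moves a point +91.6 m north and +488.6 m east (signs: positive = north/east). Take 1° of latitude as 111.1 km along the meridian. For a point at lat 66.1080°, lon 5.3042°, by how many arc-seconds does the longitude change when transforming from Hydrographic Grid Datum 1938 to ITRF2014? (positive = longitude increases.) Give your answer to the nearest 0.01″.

At latitude 66.1080°, cos φ = 0.405014.
1° of longitude at this latitude = 111.1 × cos φ = 45.00 km, so Δλ = 488.6 / 44997.0 = 0.0108585° = 39.091″.

Δλ = 39.09″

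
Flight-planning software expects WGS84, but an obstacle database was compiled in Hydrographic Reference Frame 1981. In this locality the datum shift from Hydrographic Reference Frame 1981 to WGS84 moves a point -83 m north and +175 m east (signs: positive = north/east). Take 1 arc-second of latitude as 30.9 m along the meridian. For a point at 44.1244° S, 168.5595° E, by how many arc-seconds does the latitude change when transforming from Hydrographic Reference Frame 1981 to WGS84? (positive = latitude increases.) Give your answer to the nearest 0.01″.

1″ of latitude = 30.90 m, so Δφ = -83.0 / 30.90 = -2.686″.

Δφ = -2.69″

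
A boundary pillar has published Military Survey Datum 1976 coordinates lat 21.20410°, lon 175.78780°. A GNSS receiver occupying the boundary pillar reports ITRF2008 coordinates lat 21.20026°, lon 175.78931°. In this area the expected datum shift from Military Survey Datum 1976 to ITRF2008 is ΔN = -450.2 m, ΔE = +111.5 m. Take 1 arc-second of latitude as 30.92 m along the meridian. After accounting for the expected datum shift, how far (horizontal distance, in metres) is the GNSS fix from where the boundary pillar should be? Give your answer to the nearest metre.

51 m

Observed coordinate differences: Δφ = -0.00384°, Δλ = +0.00151°.
Converting to metres (1° lat = 111312 m, cos φ = 0.932298): observed ΔN = -427.4 m, observed ΔE = 156.7 m.
Subtracting the expected shift leaves a residual of -427.4 − (-450.2) = 22.8 m north and 156.7 − (111.5) = 45.2 m east.
Residual distance = √(22.8² + 45.2²) = 50.6 m.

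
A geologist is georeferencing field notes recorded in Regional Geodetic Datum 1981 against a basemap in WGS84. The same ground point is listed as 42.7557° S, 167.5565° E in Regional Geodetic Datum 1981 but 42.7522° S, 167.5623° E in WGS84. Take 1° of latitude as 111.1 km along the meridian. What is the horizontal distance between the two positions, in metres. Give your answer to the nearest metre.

Δφ = -42.7522° − -42.7557° = +0.0035°; Δλ = 167.5623° − 167.5565° = +0.0058°.
ΔN = Δφ × 111100 = 388.8 m; ΔE = Δλ × 111100 × cos(-42.7557°) = +0.0058 × 111100 × 0.734255 = 473.1 m.
Distance = √(ΔE² + ΔN²) = √(473.1² + 388.8²) = 612.4 m.

612 m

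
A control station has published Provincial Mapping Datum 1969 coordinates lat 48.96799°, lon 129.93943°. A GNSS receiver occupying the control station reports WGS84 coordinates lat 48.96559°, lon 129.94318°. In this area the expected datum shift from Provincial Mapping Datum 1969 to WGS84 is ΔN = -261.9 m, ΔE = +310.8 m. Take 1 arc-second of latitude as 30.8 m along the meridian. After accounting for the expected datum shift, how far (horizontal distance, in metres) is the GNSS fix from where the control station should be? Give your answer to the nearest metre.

38 m

Observed coordinate differences: Δφ = -0.00240°, Δλ = +0.00375°.
Converting to metres (1° lat = 110880 m, cos φ = 0.656481): observed ΔN = -266.1 m, observed ΔE = 273.0 m.
Subtracting the expected shift leaves a residual of -266.1 − (-261.9) = -4.2 m north and 273.0 − (310.8) = -37.8 m east.
Residual distance = √((-4.2)² + (-37.8)²) = 38.1 m.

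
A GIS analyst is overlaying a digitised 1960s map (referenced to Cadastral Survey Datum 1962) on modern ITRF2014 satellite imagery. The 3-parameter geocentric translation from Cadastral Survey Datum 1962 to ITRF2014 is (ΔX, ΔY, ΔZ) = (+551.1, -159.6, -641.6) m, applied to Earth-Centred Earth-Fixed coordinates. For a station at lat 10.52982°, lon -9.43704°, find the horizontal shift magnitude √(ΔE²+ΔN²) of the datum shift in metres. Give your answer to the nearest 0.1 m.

The local east axis at (φ, λ) is (−sin λ, cos λ, 0), so ΔE = −sin(-9.43704°)·551.1 + cos(-9.43704°)·(-159.6) = -67.08 m.
The local north axis is (−sin φ cos λ, −sin φ sin λ, cos φ), giving ΔN = -99.349 − 4.782 − 630.795 = -734.93 m.
Horizontal magnitude = √(ΔE² + ΔN²) = √((-67.08)² + (-734.93)²) = 737.98 m.

738.0 m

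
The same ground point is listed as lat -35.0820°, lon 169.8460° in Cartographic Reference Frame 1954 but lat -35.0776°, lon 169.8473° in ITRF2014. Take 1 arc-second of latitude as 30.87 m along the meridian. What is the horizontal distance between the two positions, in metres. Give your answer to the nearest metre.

Δφ = -35.0776° − -35.0820° = +0.0044°; Δλ = 169.8473° − 169.8460° = +0.0013°.
1° of latitude = 3600 × 30.87 = 111132 m.
ΔN = Δφ × 111132 = 489.0 m; ΔE = Δλ × 111132 × cos(-35.0820°) = +0.0013 × 111132 × 0.818330 = 118.2 m.
Distance = √(ΔE² + ΔN²) = √(118.2² + 489.0²) = 503.1 m.

503 m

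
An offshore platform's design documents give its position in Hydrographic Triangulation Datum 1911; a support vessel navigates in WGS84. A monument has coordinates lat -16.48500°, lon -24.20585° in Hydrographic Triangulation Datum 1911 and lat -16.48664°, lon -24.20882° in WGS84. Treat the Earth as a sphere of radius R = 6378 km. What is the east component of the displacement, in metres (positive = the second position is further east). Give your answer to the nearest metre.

Δφ = -16.48664° − -16.48500° = -0.00164°; Δλ = -24.20882° − -24.20585° = -0.00297°.
1° along a meridian = πR/180 = 111317 m.
ΔN = Δφ × 111317 = -182.6 m; ΔE = Δλ × 111317 × cos(-16.48500°) = -0.00297 × 111317 × 0.958894 = -317.0 m.

ΔE = -317 m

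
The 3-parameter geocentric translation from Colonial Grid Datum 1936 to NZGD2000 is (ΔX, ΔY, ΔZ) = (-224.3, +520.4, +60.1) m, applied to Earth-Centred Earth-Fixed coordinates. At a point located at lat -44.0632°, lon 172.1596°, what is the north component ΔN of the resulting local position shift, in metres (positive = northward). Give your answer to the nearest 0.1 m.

ΔN = 247.1 m

The local north axis is (−sin φ cos λ, −sin φ sin λ, cos φ), giving ΔN = 154.532 + 49.370 + 43.186 = 247.09 m.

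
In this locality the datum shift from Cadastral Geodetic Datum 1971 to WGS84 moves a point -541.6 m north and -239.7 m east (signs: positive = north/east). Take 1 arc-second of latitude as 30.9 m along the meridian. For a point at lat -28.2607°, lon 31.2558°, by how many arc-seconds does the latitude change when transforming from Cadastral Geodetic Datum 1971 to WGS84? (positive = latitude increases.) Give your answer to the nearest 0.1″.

1″ of latitude = 30.90 m, so Δφ = -541.6 / 30.90 = -17.528″.

Δφ = -17.5″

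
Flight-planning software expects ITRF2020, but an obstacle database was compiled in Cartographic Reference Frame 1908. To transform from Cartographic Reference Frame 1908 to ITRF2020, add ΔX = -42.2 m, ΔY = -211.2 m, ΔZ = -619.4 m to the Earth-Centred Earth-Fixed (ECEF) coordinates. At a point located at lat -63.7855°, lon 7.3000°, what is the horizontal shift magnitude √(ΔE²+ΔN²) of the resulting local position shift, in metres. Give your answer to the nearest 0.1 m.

At φ = -63.7855°, λ = 7.3000°: sin φ = -0.897147, cos φ = 0.441733, sin λ = 0.127065, cos λ = 0.991894.
ΔE = −sin λ·ΔX + cos λ·ΔY = −(0.127065)·(-42.2) + (0.991894)·(-211.2) = -204.13 m.
ΔN = −sin φ cos λ·ΔX − sin φ sin λ·ΔY + cos φ·ΔZ = −(-0.897147)(0.991894)(-42.2) − (-0.897147)(0.127065)(-211.2) + (0.441733)(-619.4) = -335.24 m.
Horizontal magnitude = √(ΔE² + ΔN²) = √((-204.13)² + (-335.24)²) = 392.49 m.

392.5 m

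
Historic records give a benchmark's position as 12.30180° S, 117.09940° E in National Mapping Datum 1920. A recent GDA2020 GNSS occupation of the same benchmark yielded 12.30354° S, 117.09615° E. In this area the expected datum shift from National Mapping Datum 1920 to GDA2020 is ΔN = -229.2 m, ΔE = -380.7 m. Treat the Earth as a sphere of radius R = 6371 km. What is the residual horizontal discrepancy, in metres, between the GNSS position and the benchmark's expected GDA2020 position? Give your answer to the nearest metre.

Observed coordinate differences: Δφ = -0.00174°, Δλ = -0.00325°.
Converting to metres (1° lat = 111195 m, cos φ = 0.977039): observed ΔN = -193.5 m, observed ΔE = -353.1 m.
Subtracting the expected shift leaves a residual of -193.5 − (-229.2) = 35.7 m north and -353.1 − (-380.7) = 27.6 m east.
Residual distance = √(35.7² + 27.6²) = 45.2 m.

45 m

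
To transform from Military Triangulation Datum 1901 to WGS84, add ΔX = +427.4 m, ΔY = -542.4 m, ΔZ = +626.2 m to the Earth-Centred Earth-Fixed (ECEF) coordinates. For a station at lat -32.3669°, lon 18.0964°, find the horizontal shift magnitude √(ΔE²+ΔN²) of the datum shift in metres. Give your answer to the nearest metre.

At φ = -32.3669°, λ = 18.0964°: sin φ = -0.535339, cos φ = 0.844637, sin λ = 0.310617, cos λ = 0.950535.
ΔE = −sin λ·ΔX + cos λ·ΔY = −(0.310617)·(427.4) + (0.950535)·(-542.4) = -648.33 m.
ΔN = −sin φ cos λ·ΔX − sin φ sin λ·ΔY + cos φ·ΔZ = −(-0.535339)(0.950535)(427.4) − (-0.535339)(0.310617)(-542.4) + (0.844637)(626.2) = 656.20 m.
Horizontal magnitude = √(ΔE² + ΔN²) = √((-648.33)² + 656.20²) = 922.46 m.

922 m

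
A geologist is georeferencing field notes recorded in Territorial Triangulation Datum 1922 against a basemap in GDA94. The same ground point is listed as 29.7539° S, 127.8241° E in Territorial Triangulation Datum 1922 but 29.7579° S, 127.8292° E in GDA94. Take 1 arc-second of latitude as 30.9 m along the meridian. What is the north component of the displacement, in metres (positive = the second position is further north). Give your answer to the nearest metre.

Δφ = -29.7579° − -29.7539° = -0.0040°; Δλ = 127.8292° − 127.8241° = +0.0051°.
1° of latitude = 3600 × 30.90 = 111240 m.
ΔN = Δφ × 111240 = -445.0 m; ΔE = Δλ × 111240 × cos(-29.7539°) = +0.0051 × 111240 × 0.868165 = 492.5 m.

ΔN = -445 m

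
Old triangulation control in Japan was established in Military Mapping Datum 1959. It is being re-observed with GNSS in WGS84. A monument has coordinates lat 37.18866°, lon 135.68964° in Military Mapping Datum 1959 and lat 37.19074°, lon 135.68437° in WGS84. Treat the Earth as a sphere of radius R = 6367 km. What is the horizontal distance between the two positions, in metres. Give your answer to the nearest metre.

Δφ = 37.19074° − 37.18866° = +0.00208°; Δλ = 135.68437° − 135.68964° = -0.00527°.
1° along a meridian = πR/180 = 111125 m.
ΔN = Δφ × 111125 = 231.1 m; ΔE = Δλ × 111125 × cos(37.18866°) = -0.00527 × 111125 × 0.796650 = -466.5 m.
Distance = √(ΔE² + ΔN²) = √((-466.5)² + 231.1²) = 520.7 m.

521 m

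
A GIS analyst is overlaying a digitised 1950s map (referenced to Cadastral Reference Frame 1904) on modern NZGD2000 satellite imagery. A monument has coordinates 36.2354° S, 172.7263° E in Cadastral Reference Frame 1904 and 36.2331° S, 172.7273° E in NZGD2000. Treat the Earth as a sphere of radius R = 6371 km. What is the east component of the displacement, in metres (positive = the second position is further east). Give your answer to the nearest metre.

ΔE = 90 m

Δφ = -36.2331° − -36.2354° = +0.0023°; Δλ = 172.7273° − 172.7263° = +0.0010°.
1° along a meridian = πR/180 = 111195 m.
ΔN = Δφ × 111195 = 255.7 m; ΔE = Δλ × 111195 × cos(-36.2354°) = +0.0010 × 111195 × 0.806595 = 89.7 m.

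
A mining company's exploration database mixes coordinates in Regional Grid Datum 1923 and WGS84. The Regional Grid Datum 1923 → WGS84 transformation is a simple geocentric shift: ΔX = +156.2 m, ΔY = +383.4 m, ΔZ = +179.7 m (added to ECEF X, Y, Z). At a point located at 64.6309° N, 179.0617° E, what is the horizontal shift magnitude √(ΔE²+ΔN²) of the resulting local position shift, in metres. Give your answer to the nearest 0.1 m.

440.5 m

The local east axis at (φ, λ) is (−sin λ, cos λ, 0), so ΔE = −sin(179.0617°)·156.2 + cos(179.0617°)·383.4 = -385.91 m.
The local north axis is (−sin φ cos λ, −sin φ sin λ, cos φ), giving ΔN = 141.118 − 5.673 + 76.992 = 212.44 m.
Horizontal magnitude = √(ΔE² + ΔN²) = √((-385.91)² + 212.44²) = 440.51 m.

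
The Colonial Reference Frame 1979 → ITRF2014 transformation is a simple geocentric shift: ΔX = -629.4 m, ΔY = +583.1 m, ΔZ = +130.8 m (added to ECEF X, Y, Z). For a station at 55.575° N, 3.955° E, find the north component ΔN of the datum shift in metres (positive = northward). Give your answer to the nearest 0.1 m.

ΔN = 558.7 m

At φ = 55.575°, λ = 3.955°: sin φ = 0.824867, cos φ = 0.565327, sin λ = 0.068973, cos λ = 0.997619.
ΔN = −sin φ cos λ·ΔX − sin φ sin λ·ΔY + cos φ·ΔZ = −(0.824867)(0.997619)(-629.4) − (0.824867)(0.068973)(583.1) + (0.565327)(130.8) = 558.70 m.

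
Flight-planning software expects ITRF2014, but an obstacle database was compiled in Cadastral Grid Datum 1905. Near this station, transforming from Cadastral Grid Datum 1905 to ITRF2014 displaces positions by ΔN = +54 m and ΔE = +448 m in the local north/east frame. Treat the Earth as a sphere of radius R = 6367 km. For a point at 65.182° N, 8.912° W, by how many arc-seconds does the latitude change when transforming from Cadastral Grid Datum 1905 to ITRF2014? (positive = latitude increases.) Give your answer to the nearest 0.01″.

Δφ = 1.75″

On a sphere of radius R, 1 rad of latitude = R, so Δφ = ΔN / R = 54.0 / 6367000 = 8.4812e-06 rad = 1.749″.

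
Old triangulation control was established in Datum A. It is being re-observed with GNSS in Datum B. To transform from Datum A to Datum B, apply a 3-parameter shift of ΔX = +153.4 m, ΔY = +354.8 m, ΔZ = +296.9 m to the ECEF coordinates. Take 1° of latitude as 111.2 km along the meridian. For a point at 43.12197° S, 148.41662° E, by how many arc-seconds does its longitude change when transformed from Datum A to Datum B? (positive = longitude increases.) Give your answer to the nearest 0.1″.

sin φ = -0.683554, cos φ = 0.729900, sin λ = 0.523739, cos λ = -0.851879.
East component: ΔE = −sin λ·ΔX + cos λ·ΔY = −(0.523739)(153.4) + (-0.851879)(354.8) = -382.59 m.
1° of latitude spans 111200 m; at latitude φ, 1° of longitude spans that × cos φ = 81164.9 m, so Δλ = -382.59 / 81164.9 × 3600 = -16.969″.

Δλ = -17.0″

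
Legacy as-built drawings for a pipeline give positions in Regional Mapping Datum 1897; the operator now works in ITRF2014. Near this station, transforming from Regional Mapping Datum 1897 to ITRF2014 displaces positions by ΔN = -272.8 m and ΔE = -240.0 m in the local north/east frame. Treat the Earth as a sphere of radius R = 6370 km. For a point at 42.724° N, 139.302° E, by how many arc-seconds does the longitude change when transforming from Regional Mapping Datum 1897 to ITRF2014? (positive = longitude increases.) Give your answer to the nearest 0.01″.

Δλ = -10.58″

At latitude 42.724°, cos φ = 0.734630.
One radian of longitude at latitude φ spans R cos φ, so Δλ = ΔE / (R cos φ) = -240.0 / (6370000 × 0.734630) = -5.1286e-05 rad = -10.579″.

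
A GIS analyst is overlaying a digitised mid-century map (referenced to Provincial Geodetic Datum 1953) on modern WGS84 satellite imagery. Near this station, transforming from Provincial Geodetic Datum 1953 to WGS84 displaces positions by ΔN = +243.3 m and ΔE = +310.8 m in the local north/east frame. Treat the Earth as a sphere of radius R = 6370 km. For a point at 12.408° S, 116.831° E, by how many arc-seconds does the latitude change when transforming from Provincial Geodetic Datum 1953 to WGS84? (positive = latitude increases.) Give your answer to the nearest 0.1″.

On a sphere of radius R, 1 rad of latitude = R, so Δφ = ΔN / R = 243.3 / 6370000 = 3.8195e-05 rad = 7.878″.

Δφ = 7.9″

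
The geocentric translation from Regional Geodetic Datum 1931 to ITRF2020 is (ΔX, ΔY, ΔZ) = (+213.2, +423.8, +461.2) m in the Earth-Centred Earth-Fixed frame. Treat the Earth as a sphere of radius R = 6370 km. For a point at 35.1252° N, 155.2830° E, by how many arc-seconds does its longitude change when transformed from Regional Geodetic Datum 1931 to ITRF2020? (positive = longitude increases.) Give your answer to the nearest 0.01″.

sin φ = 0.575365, cos φ = 0.817897, sin λ = 0.418137, cos λ = -0.908384.
East component: ΔE = −sin λ·ΔX + cos λ·ΔY = −(0.418137)(213.2) + (-0.908384)(423.8) = -474.12 m.
1° of latitude spans πR/180 = 111177 m; at latitude φ, 1° of longitude spans that × cos φ = 90931.7 m, so Δλ = -474.12 / 90931.7 × 3600 = -18.770″.

Δλ = -18.77″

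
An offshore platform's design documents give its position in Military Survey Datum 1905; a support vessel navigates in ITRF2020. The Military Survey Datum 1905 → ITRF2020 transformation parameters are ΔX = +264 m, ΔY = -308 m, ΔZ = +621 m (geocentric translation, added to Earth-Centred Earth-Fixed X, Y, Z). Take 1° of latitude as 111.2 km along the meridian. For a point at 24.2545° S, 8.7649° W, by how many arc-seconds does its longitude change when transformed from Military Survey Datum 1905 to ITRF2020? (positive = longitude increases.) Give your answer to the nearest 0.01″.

Δλ = -9.38″

sin φ = -0.410790, cos φ = 0.911730, sin λ = -0.152380, cos λ = 0.988322.
East component: ΔE = −sin λ·ΔX + cos λ·ΔY = −(-0.152380)(264) + (0.988322)(-308) = -264.17 m.
1° of latitude spans 111200 m; at latitude φ, 1° of longitude spans that × cos φ = 101384.4 m, so Δλ = -264.17 / 101384.4 × 3600 = -9.380″.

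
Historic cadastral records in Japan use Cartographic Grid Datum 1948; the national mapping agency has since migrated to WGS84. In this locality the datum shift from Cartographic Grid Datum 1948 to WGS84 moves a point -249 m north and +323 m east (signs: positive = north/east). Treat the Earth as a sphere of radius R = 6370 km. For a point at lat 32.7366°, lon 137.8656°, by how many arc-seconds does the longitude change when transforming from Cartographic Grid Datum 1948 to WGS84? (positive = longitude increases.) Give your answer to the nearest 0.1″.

Δλ = 12.4″

At latitude 32.7366°, cos φ = 0.841166.
One radian of longitude at latitude φ spans R cos φ, so Δλ = ΔE / (R cos φ) = 323.0 / (6370000 × 0.841166) = 6.0281e-05 rad = 12.434″.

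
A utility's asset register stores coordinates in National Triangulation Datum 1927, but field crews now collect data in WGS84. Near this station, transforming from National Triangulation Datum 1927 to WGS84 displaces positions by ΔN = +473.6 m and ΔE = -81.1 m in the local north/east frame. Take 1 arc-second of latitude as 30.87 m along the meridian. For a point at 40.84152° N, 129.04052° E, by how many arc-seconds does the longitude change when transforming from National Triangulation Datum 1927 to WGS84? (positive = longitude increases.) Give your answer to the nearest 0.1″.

Δλ = -3.5″

At latitude 40.84152°, cos φ = 0.756521.
1″ of longitude at this latitude = 30.87 × cos φ = 23.3538 m, so Δλ = -81.1 / 23.3538 = -3.473″.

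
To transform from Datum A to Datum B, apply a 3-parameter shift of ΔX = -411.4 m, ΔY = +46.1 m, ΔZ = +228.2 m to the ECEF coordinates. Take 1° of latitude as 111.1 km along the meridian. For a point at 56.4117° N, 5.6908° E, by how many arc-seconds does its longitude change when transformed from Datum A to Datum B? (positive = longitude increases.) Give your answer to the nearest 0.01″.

Δλ = 5.08″

sin φ = 0.833034, cos φ = 0.553221, sin λ = 0.099160, cos λ = 0.995072.
East component: ΔE = −sin λ·ΔX + cos λ·ΔY = −(0.099160)(-411.4) + (0.995072)(46.1) = 86.67 m.
1° of latitude spans 111100 m; at latitude φ, 1° of longitude spans that × cos φ = 61462.9 m, so Δλ = 86.67 / 61462.9 × 3600 = 5.076″.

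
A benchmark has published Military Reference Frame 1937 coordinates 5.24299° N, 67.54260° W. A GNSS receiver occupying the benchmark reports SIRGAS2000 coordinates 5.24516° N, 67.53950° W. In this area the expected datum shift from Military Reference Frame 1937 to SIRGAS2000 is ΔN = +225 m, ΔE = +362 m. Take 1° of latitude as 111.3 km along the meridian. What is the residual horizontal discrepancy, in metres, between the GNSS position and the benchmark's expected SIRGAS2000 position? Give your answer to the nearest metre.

25 m

Observed coordinate differences: Δφ = +0.00217°, Δλ = +0.00310°.
Converting to metres (1° lat = 111300 m, cos φ = 0.995816): observed ΔN = 241.5 m, observed ΔE = 343.6 m.
Subtracting the expected shift leaves a residual of 241.5 − (225) = 16.5 m north and 343.6 − (362) = -18.4 m east.
Residual distance = √(16.5² + (-18.4)²) = 24.7 m.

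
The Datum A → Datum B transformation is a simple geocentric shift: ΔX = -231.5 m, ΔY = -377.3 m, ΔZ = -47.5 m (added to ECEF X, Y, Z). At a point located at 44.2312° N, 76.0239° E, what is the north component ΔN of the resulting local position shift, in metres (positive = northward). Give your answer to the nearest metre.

ΔN = 260 m

At φ = 44.2312°, λ = 76.0239°: sin φ = 0.697555, cos φ = 0.716531, sin λ = 0.970397, cos λ = 0.241517.
ΔN = −sin φ cos λ·ΔX − sin φ sin λ·ΔY + cos φ·ΔZ = −(0.697555)(0.241517)(-231.5) − (0.697555)(0.970397)(-377.3) + (0.716531)(-47.5) = 260.36 m.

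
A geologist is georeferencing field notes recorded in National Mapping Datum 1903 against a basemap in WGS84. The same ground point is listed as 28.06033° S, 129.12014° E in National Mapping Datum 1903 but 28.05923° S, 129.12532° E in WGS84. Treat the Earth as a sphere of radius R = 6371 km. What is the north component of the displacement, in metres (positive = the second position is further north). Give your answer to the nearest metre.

ΔN = 122 m

Δφ = -28.05923° − -28.06033° = +0.00110°; Δλ = 129.12532° − 129.12014° = +0.00518°.
1° along a meridian = πR/180 = 111195 m.
ΔN = Δφ × 111195 = 122.3 m; ΔE = Δλ × 111195 × cos(-28.06033°) = +0.00518 × 111195 × 0.882453 = 508.3 m.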